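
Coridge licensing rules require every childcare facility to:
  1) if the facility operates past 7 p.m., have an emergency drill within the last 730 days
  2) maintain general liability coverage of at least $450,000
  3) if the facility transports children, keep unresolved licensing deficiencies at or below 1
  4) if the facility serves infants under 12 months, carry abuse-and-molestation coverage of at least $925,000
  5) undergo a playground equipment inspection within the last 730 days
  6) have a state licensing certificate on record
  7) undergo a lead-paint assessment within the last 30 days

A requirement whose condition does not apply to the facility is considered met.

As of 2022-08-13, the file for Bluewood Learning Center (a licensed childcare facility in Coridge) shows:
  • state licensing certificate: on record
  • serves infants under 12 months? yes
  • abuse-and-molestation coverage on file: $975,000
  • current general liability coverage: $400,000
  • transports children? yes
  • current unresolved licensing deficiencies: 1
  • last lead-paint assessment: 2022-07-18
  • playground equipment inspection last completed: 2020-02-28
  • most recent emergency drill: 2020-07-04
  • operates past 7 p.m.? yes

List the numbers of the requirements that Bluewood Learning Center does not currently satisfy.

1. condition 'operates past 7 p.m.' holds; emergency drill 770 days ago vs limit 730 → not met
2. general liability coverage $400,000 < $450,000 → not met
3. condition 'transports children' holds; unresolved licensing deficiencies 1 ≤ 1 → met
4. condition 'serves infants under 12 months' holds; abuse-and-molestation coverage $975,000 ≥ $925,000 → met
5. playground equipment inspection 897 days ago vs limit 730 → not met
6. state licensing certificate present → met
7. lead-paint assessment 26 days ago vs limit 30 → met
Not met: 1, 2, 5

1, 2, 5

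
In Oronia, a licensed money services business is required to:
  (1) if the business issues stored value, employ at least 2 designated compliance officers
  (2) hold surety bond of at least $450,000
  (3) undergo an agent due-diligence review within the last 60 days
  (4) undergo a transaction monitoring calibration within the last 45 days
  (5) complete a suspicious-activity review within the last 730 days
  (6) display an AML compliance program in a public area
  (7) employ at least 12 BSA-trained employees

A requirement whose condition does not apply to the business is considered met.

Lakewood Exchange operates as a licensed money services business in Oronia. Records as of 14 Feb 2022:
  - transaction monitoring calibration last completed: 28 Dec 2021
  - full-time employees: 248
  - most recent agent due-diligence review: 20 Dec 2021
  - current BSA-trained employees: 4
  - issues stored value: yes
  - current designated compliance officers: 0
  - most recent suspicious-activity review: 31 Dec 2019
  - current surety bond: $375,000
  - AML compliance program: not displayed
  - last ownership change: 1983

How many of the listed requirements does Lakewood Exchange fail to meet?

1. condition 'issues stored value' holds; designated compliance officers 0 < 2 → not met
2. surety bond $375,000 < $450,000 → not met
3. agent due-diligence review 56 days ago vs limit 60 → met
4. transaction monitoring calibration 48 days ago vs limit 45 → not met
5. suspicious-activity review 776 days ago vs limit 730 → not met
6. AML compliance program absent → not met
7. BSA-trained employees 4 < 12 → not met
Not met: 6 of 7

6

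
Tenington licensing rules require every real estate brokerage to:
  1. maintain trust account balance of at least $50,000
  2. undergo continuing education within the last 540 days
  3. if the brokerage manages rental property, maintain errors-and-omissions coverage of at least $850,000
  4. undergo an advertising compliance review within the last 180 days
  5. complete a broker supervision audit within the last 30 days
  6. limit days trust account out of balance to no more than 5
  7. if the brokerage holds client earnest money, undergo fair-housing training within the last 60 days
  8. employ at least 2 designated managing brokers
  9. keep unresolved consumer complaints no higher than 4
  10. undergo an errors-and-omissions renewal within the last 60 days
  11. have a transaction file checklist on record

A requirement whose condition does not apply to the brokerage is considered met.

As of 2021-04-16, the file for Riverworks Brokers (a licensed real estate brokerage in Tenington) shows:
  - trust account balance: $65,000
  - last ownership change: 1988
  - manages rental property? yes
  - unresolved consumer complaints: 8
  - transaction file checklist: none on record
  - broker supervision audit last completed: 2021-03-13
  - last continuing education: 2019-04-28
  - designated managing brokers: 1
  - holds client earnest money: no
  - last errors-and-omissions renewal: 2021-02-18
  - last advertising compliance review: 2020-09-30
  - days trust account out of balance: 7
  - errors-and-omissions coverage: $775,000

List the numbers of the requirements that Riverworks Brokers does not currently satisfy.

2, 3, 4, 5, 6, 8, 9, 11

1. trust account balance $65,000 ≥ $50,000 → met
2. continuing education 719 days ago vs limit 540 → not met
3. condition 'manages rental property' holds; errors-and-omissions coverage $775,000 < $850,000 → not met
4. advertising compliance review 198 days ago vs limit 180 → not met
5. broker supervision audit 34 days ago vs limit 30 → not met
6. days trust account out of balance 7 > 5 → not met
7. condition 'holds client earnest money' does not hold → requirement n/a → met
8. designated managing brokers 1 < 2 → not met
9. unresolved consumer complaints 8 > 4 → not met
10. errors-and-omissions renewal 57 days ago vs limit 60 → met
11. transaction file checklist absent → not met
Not met: 2, 3, 4, 5, 6, 8, 9, 11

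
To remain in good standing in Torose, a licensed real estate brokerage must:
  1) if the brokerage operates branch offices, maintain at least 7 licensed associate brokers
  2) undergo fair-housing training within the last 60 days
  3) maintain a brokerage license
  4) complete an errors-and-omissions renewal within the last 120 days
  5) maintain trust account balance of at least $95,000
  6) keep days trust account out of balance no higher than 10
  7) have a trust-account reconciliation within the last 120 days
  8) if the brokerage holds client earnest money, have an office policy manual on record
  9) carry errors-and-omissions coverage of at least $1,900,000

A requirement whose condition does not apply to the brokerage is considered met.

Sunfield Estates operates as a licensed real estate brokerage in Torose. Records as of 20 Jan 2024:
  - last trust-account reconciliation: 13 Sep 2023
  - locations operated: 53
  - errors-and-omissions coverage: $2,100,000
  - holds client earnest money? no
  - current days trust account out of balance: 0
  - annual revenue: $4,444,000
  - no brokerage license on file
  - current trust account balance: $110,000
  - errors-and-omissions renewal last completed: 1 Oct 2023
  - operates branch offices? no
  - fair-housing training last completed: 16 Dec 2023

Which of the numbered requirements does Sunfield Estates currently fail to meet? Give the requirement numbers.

1. condition 'operates branch offices' does not hold → requirement n/a → met
2. fair-housing training 35 days ago vs limit 60 → met
3. brokerage license absent → not met
4. errors-and-omissions renewal 111 days ago vs limit 120 → met
5. trust account balance $110,000 ≥ $95,000 → met
6. days trust account out of balance 0 ≤ 10 → met
7. trust-account reconciliation 129 days ago vs limit 120 → not met
8. condition 'holds client earnest money' does not hold → requirement n/a → met
9. errors-and-omissions coverage $2,100,000 ≥ $1,900,000 → met
Not met: 3, 7

3, 7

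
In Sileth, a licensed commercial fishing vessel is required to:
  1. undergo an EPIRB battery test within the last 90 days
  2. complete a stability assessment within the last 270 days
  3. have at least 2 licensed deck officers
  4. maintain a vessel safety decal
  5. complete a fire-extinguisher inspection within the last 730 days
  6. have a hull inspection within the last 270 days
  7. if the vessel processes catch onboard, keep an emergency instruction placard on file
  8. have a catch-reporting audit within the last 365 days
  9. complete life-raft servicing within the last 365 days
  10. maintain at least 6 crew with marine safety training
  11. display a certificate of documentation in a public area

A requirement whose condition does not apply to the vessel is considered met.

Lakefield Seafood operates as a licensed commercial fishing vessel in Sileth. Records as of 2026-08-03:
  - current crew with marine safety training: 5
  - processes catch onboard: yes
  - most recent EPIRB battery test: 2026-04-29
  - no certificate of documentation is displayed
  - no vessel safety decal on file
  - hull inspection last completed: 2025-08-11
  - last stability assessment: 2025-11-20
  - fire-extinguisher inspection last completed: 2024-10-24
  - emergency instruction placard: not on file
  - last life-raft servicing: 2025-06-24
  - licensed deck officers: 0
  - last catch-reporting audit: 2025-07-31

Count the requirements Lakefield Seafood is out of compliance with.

1. EPIRB battery test 96 days ago vs limit 90 → not met
2. stability assessment 256 days ago vs limit 270 → met
3. licensed deck officers 0 < 2 → not met
4. vessel safety decal absent → not met
5. fire-extinguisher inspection 648 days ago vs limit 730 → met
6. hull inspection 357 days ago vs limit 270 → not met
7. condition 'processes catch onboard' holds; emergency instruction placard absent → not met
8. catch-reporting audit 368 days ago vs limit 365 → not met
9. life-raft servicing 405 days ago vs limit 365 → not met
10. crew with marine safety training 5 < 6 → not met
11. certificate of documentation absent → not met
Not met: 9 of 11

9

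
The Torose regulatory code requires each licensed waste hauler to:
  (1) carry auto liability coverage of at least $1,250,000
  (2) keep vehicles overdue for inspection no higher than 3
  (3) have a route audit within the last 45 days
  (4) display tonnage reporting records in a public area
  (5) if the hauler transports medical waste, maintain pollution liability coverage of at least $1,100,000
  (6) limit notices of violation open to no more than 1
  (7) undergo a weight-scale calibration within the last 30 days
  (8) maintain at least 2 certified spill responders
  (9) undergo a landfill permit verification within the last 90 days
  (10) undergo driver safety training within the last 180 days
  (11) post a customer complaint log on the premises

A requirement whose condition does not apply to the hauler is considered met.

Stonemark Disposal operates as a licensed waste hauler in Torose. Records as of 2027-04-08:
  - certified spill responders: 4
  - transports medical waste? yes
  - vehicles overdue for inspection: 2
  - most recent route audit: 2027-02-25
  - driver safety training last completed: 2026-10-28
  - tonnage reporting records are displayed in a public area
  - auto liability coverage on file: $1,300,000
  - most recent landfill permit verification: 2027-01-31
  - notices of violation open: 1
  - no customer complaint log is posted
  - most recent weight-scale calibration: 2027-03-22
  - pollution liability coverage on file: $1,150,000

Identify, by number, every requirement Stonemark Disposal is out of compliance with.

1. auto liability coverage $1,300,000 ≥ $1,250,000 → met
2. vehicles overdue for inspection 2 ≤ 3 → met
3. route audit 42 days ago vs limit 45 → met
4. tonnage reporting records present → met
5. condition 'transports medical waste' holds; pollution liability coverage $1,150,000 ≥ $1,100,000 → met
6. notices of violation open 1 ≤ 1 → met
7. weight-scale calibration 17 days ago vs limit 30 → met
8. certified spill responders 4 ≥ 2 → met
9. landfill permit verification 67 days ago vs limit 90 → met
10. driver safety training 162 days ago vs limit 180 → met
11. customer complaint log absent → not met
Not met: 11

11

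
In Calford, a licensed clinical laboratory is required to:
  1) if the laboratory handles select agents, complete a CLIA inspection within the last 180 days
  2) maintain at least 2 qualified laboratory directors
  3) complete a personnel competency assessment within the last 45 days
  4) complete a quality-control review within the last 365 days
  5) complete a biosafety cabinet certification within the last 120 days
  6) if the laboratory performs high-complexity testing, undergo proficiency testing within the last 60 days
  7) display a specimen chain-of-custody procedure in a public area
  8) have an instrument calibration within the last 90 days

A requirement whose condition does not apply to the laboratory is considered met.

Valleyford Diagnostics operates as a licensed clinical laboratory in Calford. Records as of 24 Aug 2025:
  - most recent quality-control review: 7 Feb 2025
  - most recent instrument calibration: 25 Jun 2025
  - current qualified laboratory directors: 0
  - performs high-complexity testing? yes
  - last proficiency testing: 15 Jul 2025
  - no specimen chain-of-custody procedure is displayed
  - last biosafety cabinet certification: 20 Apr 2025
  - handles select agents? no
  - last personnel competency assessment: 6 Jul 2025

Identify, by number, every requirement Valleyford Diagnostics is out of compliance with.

2, 3, 5, 7

1. condition 'handles select agents' does not hold → requirement n/a → met
2. qualified laboratory directors 0 < 2 → not met
3. personnel competency assessment 49 days ago vs limit 45 → not met
4. quality-control review 198 days ago vs limit 365 → met
5. biosafety cabinet certification 126 days ago vs limit 120 → not met
6. condition 'performs high-complexity testing' holds; proficiency testing 40 days ago vs limit 60 → met
7. specimen chain-of-custody procedure absent → not met
8. instrument calibration 60 days ago vs limit 90 → met
Not met: 2, 3, 5, 7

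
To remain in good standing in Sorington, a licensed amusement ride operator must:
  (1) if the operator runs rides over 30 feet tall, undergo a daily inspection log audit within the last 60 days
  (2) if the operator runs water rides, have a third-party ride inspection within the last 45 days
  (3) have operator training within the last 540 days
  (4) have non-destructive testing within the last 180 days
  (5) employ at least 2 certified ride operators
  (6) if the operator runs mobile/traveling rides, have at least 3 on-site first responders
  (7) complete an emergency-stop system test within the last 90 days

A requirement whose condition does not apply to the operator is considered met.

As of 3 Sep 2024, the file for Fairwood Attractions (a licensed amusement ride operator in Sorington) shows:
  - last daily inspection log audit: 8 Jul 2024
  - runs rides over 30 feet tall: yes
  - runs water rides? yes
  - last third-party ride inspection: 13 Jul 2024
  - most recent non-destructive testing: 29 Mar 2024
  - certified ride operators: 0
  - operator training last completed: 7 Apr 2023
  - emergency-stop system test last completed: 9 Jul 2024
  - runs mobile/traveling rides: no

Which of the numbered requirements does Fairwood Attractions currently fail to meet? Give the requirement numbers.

2, 5

1. condition 'runs rides over 30 feet tall' holds; daily inspection log audit 57 days ago vs limit 60 → met
2. condition 'runs water rides' holds; third-party ride inspection 52 days ago vs limit 45 → not met
3. operator training 515 days ago vs limit 540 → met
4. non-destructive testing 158 days ago vs limit 180 → met
5. certified ride operators 0 < 2 → not met
6. condition 'runs mobile/traveling rides' does not hold → requirement n/a → met
7. emergency-stop system test 56 days ago vs limit 90 → met
Not met: 2, 5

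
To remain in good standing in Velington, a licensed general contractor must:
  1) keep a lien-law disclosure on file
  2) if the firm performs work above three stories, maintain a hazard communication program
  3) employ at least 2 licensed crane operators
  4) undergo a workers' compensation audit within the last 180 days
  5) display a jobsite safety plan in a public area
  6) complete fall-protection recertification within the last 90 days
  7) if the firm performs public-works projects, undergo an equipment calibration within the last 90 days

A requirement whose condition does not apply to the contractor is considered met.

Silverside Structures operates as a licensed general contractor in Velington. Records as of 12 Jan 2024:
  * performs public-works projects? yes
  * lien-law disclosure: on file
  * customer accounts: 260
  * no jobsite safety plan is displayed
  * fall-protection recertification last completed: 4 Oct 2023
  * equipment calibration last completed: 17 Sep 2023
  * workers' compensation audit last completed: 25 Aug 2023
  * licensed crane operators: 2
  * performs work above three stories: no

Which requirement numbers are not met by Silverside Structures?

5, 6, 7

1. lien-law disclosure present → met
2. condition 'performs work above three stories' does not hold → requirement n/a → met
3. licensed crane operators 2 ≥ 2 → met
4. workers' compensation audit 140 days ago vs limit 180 → met
5. jobsite safety plan absent → not met
6. fall-protection recertification 100 days ago vs limit 90 → not met
7. condition 'performs public-works projects' holds; equipment calibration 117 days ago vs limit 90 → not met
Not met: 5, 6, 7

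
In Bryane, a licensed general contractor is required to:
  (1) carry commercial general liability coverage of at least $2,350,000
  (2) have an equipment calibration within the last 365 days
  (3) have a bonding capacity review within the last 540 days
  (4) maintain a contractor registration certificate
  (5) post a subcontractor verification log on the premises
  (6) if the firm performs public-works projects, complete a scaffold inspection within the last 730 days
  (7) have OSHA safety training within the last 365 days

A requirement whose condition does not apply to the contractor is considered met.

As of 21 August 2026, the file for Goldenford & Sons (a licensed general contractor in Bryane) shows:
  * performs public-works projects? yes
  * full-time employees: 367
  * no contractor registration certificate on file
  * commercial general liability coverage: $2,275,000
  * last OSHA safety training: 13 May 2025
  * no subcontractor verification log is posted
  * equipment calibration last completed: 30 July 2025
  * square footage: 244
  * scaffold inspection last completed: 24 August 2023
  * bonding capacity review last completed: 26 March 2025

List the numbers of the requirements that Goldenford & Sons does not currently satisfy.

1, 2, 4, 5, 6, 7

1. commercial general liability coverage $2,275,000 < $2,350,000 → not met
2. equipment calibration 387 days ago vs limit 365 → not met
3. bonding capacity review 513 days ago vs limit 540 → met
4. contractor registration certificate absent → not met
5. subcontractor verification log absent → not met
6. condition 'performs public-works projects' holds; scaffold inspection 1093 days ago vs limit 730 → not met
7. OSHA safety training 465 days ago vs limit 365 → not met
Not met: 1, 2, 4, 5, 6, 7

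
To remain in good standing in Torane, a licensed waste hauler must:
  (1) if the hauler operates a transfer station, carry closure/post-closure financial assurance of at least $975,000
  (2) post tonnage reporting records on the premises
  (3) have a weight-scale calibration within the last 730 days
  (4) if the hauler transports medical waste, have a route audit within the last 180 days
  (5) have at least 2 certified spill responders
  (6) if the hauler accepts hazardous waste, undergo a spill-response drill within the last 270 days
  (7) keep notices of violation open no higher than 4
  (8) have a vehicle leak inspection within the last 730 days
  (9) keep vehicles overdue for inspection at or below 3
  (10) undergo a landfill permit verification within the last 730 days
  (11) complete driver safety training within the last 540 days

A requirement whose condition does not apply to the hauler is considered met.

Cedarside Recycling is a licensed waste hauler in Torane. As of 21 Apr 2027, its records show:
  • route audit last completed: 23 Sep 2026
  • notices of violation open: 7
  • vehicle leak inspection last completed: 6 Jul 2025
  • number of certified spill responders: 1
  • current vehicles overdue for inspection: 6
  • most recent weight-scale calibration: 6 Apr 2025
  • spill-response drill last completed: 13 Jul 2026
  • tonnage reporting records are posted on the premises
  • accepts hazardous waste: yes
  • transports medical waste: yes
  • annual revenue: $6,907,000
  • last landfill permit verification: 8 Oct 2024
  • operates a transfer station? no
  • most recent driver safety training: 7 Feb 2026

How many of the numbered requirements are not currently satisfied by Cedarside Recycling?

7

1. condition 'operates a transfer station' does not hold → requirement n/a → met
2. tonnage reporting records present → met
3. weight-scale calibration 745 days ago vs limit 730 → not met
4. condition 'transports medical waste' holds; route audit 210 days ago vs limit 180 → not met
5. certified spill responders 1 < 2 → not met
6. condition 'accepts hazardous waste' holds; spill-response drill 282 days ago vs limit 270 → not met
7. notices of violation open 7 > 4 → not met
8. vehicle leak inspection 654 days ago vs limit 730 → met
9. vehicles overdue for inspection 6 > 3 → not met
10. landfill permit verification 925 days ago vs limit 730 → not met
11. driver safety training 438 days ago vs limit 540 → met
Not met: 7 of 11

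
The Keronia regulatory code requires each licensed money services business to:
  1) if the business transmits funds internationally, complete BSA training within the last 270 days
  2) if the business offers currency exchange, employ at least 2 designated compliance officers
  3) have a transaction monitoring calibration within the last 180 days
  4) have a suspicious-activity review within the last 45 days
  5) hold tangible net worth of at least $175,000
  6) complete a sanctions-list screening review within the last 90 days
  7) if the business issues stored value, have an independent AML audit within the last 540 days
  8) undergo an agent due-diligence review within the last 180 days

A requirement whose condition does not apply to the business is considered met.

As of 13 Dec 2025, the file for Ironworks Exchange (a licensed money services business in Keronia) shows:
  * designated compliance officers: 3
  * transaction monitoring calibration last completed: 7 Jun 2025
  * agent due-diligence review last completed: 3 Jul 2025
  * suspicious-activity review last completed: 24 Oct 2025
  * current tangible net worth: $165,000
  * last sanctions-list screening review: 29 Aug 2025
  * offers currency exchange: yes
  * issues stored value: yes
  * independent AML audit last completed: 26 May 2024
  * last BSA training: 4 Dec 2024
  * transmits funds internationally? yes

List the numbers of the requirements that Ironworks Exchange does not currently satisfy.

1, 3, 4, 5, 6, 7

1. condition 'transmits funds internationally' holds; BSA training 374 days ago vs limit 270 → not met
2. condition 'offers currency exchange' holds; designated compliance officers 3 ≥ 2 → met
3. transaction monitoring calibration 189 days ago vs limit 180 → not met
4. suspicious-activity review 50 days ago vs limit 45 → not met
5. tangible net worth $165,000 < $175,000 → not met
6. sanctions-list screening review 106 days ago vs limit 90 → not met
7. condition 'issues stored value' holds; independent AML audit 566 days ago vs limit 540 → not met
8. agent due-diligence review 163 days ago vs limit 180 → met
Not met: 1, 3, 4, 5, 6, 7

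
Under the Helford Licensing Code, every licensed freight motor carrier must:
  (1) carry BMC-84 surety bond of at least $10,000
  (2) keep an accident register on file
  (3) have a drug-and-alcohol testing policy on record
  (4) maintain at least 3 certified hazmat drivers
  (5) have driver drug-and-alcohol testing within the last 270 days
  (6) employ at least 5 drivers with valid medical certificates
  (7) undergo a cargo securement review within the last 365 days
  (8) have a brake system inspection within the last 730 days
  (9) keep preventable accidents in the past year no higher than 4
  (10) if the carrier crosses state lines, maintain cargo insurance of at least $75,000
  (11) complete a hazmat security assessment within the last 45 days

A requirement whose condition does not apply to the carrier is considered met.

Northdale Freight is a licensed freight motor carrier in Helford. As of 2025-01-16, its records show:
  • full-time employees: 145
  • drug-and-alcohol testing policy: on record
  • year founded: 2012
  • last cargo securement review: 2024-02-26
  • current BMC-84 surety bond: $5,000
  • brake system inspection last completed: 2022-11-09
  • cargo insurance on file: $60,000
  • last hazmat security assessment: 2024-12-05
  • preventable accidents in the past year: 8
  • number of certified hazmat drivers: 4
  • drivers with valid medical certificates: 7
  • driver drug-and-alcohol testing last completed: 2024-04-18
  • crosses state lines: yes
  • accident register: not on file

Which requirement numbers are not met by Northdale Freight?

1. BMC-84 surety bond $5,000 < $10,000 → not met
2. accident register absent → not met
3. drug-and-alcohol testing policy present → met
4. certified hazmat drivers 4 ≥ 3 → met
5. driver drug-and-alcohol testing 273 days ago vs limit 270 → not met
6. drivers with valid medical certificates 7 ≥ 5 → met
7. cargo securement review 325 days ago vs limit 365 → met
8. brake system inspection 799 days ago vs limit 730 → not met
9. preventable accidents in the past year 8 > 4 → not met
10. condition 'crosses state lines' holds; cargo insurance $60,000 < $75,000 → not met
11. hazmat security assessment 42 days ago vs limit 45 → met
Not met: 1, 2, 5, 8, 9, 10

1, 2, 5, 8, 9, 10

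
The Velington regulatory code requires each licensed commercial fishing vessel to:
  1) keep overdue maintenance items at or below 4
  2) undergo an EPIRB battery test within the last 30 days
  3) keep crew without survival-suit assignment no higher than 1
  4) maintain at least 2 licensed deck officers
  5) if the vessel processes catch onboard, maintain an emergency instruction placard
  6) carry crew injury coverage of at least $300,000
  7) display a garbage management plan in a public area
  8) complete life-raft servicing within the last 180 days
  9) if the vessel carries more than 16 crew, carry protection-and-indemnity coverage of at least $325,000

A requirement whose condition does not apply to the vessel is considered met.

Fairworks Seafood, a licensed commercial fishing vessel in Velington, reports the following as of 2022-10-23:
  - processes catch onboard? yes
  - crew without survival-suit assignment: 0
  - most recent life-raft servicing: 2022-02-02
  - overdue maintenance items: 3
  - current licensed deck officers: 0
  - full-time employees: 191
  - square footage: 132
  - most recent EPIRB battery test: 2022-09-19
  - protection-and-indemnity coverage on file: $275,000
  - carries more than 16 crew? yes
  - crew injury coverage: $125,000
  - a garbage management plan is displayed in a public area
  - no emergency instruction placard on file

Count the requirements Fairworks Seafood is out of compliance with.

1. overdue maintenance items 3 ≤ 4 → met
2. EPIRB battery test 34 days ago vs limit 30 → not met
3. crew without survival-suit assignment 0 ≤ 1 → met
4. licensed deck officers 0 < 2 → not met
5. condition 'processes catch onboard' holds; emergency instruction placard absent → not met
6. crew injury coverage $125,000 < $300,000 → not met
7. garbage management plan present → met
8. life-raft servicing 263 days ago vs limit 180 → not met
9. condition 'carries more than 16 crew' holds; protection-and-indemnity coverage $275,000 < $325,000 → not met
Not met: 6 of 9

6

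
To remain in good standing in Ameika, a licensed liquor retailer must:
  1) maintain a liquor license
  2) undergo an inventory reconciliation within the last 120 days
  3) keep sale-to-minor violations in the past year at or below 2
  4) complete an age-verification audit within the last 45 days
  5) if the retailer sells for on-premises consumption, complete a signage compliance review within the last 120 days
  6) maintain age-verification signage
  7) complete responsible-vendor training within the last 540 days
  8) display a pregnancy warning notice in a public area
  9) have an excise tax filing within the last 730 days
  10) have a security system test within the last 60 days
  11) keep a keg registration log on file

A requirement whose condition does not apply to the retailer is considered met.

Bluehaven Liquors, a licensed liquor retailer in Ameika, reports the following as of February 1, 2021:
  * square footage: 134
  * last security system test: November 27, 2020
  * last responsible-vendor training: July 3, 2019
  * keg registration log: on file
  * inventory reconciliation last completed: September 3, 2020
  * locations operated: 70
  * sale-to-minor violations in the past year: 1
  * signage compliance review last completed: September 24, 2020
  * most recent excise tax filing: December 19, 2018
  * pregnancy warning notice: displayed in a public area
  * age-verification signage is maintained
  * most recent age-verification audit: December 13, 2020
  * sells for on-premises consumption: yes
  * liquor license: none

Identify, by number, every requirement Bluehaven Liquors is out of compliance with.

1, 2, 4, 5, 7, 9, 10

1. liquor license absent → not met
2. inventory reconciliation 151 days ago vs limit 120 → not met
3. sale-to-minor violations in the past year 1 ≤ 2 → met
4. age-verification audit 50 days ago vs limit 45 → not met
5. condition 'sells for on-premises consumption' holds; signage compliance review 130 days ago vs limit 120 → not met
6. age-verification signage present → met
7. responsible-vendor training 579 days ago vs limit 540 → not met
8. pregnancy warning notice present → met
9. excise tax filing 775 days ago vs limit 730 → not met
10. security system test 66 days ago vs limit 60 → not met
11. keg registration log present → met
Not met: 1, 2, 4, 5, 7, 9, 10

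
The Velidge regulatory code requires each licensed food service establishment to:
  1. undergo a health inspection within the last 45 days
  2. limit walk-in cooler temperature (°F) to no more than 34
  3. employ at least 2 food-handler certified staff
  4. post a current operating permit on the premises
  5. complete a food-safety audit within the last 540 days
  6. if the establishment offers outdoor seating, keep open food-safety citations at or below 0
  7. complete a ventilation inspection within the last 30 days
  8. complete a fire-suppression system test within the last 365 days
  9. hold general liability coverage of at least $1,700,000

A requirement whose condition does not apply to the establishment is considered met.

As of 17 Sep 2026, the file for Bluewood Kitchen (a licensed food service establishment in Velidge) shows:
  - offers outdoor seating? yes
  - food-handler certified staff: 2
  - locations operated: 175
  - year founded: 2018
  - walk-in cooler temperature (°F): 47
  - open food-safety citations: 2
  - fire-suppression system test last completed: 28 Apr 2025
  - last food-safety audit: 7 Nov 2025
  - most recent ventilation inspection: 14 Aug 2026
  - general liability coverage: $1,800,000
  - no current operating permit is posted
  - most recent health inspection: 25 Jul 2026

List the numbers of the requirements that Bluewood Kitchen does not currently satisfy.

1. health inspection 54 days ago vs limit 45 → not met
2. walk-in cooler temperature (°F) 47 > 34 → not met
3. food-handler certified staff 2 ≥ 2 → met
4. current operating permit absent → not met
5. food-safety audit 314 days ago vs limit 540 → met
6. condition 'offers outdoor seating' holds; open food-safety citations 2 > 0 → not met
7. ventilation inspection 34 days ago vs limit 30 → not met
8. fire-suppression system test 507 days ago vs limit 365 → not met
9. general liability coverage $1,800,000 ≥ $1,700,000 → met
Not met: 1, 2, 4, 6, 7, 8

1, 2, 4, 6, 7, 8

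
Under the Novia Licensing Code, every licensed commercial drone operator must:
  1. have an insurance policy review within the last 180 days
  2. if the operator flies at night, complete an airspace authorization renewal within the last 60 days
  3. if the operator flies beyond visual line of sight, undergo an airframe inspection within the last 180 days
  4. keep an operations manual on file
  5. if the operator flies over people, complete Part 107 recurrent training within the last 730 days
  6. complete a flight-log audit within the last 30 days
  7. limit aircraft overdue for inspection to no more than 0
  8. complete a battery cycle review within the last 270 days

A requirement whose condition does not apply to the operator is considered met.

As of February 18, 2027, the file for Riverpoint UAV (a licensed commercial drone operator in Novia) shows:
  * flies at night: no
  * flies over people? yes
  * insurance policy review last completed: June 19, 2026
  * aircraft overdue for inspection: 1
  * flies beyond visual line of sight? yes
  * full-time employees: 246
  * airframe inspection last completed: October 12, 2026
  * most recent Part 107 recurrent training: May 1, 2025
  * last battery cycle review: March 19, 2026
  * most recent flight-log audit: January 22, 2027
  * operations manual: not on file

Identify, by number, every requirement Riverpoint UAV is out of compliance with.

1. insurance policy review 244 days ago vs limit 180 → not met
2. condition 'flies at night' does not hold → requirement n/a → met
3. condition 'flies beyond visual line of sight' holds; airframe inspection 129 days ago vs limit 180 → met
4. operations manual absent → not met
5. condition 'flies over people' holds; Part 107 recurrent training 658 days ago vs limit 730 → met
6. flight-log audit 27 days ago vs limit 30 → met
7. aircraft overdue for inspection 1 > 0 → not met
8. battery cycle review 336 days ago vs limit 270 → not met
Not met: 1, 4, 7, 8

1, 4, 7, 8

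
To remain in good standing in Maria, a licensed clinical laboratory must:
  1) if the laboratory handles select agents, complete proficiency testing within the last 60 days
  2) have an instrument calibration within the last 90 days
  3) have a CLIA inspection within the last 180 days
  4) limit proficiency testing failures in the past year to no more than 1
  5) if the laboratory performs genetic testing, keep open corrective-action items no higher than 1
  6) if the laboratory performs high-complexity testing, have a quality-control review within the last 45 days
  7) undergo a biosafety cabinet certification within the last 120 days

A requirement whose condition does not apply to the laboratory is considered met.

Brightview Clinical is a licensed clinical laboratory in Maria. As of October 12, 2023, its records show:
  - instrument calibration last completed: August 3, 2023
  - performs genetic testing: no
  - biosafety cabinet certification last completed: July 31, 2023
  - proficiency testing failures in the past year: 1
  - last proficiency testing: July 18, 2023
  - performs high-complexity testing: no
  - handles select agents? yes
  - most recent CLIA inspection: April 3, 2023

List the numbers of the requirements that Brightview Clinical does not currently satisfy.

1. condition 'handles select agents' holds; proficiency testing 86 days ago vs limit 60 → not met
2. instrument calibration 70 days ago vs limit 90 → met
3. CLIA inspection 192 days ago vs limit 180 → not met
4. proficiency testing failures in the past year 1 ≤ 1 → met
5. condition 'performs genetic testing' does not hold → requirement n/a → met
6. condition 'performs high-complexity testing' does not hold → requirement n/a → met
7. biosafety cabinet certification 73 days ago vs limit 120 → met
Not met: 1, 3

1, 3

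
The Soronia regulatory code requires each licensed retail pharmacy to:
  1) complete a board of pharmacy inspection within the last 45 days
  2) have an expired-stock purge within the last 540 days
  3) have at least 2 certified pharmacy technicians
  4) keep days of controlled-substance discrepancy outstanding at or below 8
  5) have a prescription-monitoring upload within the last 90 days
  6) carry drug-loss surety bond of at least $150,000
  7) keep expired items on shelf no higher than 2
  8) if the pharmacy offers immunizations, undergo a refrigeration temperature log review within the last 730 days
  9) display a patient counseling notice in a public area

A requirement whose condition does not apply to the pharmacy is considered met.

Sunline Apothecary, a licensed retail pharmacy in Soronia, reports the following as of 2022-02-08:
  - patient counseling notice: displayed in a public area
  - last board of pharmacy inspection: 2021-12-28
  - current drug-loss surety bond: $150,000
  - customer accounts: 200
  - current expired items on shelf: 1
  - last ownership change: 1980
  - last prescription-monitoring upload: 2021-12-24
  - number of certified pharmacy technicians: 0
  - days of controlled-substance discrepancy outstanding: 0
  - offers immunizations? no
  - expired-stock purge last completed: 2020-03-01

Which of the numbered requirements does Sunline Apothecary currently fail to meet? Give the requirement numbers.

1. board of pharmacy inspection 42 days ago vs limit 45 → met
2. expired-stock purge 709 days ago vs limit 540 → not met
3. certified pharmacy technicians 0 < 2 → not met
4. days of controlled-substance discrepancy outstanding 0 ≤ 8 → met
5. prescription-monitoring upload 46 days ago vs limit 90 → met
6. drug-loss surety bond $150,000 ≥ $150,000 → met
7. expired items on shelf 1 ≤ 2 → met
8. condition 'offers immunizations' does not hold → requirement n/a → met
9. patient counseling notice present → met
Not met: 2, 3

2, 3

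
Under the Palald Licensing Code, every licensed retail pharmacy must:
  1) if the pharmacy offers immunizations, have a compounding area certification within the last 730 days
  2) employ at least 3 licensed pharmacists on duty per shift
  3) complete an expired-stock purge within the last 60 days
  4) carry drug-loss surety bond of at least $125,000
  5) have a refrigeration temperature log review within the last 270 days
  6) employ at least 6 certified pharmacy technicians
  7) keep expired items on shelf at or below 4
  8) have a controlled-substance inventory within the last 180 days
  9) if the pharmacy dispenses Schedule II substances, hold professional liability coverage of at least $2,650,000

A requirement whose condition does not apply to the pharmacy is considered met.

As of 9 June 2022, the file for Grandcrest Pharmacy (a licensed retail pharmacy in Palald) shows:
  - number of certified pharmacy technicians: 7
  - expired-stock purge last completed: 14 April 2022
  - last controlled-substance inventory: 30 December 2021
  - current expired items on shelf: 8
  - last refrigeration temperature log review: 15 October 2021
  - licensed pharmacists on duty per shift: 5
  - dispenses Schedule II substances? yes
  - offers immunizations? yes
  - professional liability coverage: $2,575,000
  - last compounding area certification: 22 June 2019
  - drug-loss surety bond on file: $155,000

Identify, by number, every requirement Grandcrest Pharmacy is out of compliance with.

1, 7, 9

1. condition 'offers immunizations' holds; compounding area certification 1083 days ago vs limit 730 → not met
2. licensed pharmacists on duty per shift 5 ≥ 3 → met
3. expired-stock purge 56 days ago vs limit 60 → met
4. drug-loss surety bond $155,000 ≥ $125,000 → met
5. refrigeration temperature log review 237 days ago vs limit 270 → met
6. certified pharmacy technicians 7 ≥ 6 → met
7. expired items on shelf 8 > 4 → not met
8. controlled-substance inventory 161 days ago vs limit 180 → met
9. condition 'dispenses Schedule II substances' holds; professional liability coverage $2,575,000 < $2,650,000 → not met
Not met: 1, 7, 9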